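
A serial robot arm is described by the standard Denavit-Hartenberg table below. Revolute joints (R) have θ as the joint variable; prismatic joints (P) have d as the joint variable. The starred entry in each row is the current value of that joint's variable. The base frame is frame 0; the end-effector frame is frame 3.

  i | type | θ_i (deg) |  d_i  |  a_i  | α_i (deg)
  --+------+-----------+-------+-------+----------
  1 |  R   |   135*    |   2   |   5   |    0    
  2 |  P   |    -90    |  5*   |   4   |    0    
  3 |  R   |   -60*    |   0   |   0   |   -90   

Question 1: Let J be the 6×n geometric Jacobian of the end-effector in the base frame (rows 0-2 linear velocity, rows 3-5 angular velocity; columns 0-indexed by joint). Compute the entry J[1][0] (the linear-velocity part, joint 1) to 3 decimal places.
-0.707

axis z_0 = ẑ; lever o_n−o_0 = (-0.7071,6.3640,7.0000)
cross product → J_v[:, 0] = (-6.3640,-0.7071,0.0000)
J_ω[:, 0] = z_0
entry J[1][0] = -0.7071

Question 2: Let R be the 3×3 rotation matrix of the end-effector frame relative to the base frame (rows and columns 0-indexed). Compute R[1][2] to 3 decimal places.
0.966

End-effector z-axis (col 2 of R) = (0.2588,0.9659,0.0000)
R[1][2] = 0.9659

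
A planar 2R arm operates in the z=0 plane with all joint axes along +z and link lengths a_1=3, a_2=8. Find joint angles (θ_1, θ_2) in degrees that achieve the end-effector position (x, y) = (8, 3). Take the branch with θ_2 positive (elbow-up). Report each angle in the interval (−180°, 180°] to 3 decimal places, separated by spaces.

cos θ_2 = (73.0000−3²−8²)/(2·3·8) = 0.0000; θ_2 = 90.0000° (elbow-up)
β = atan2(3.0000,8.0000) = 20.5560°; ψ = atan2(8.0000,3.0000) = 69.4440°
θ_1 = β − ψ = -48.8879°

-48.888 90.000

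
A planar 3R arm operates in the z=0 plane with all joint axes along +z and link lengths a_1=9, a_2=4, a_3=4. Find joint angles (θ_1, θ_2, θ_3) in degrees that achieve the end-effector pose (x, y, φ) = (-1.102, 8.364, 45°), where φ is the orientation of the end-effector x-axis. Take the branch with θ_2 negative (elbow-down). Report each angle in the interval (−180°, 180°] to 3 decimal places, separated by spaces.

149.998 -134.997 29.999

wrist centre = target − a_3·(cos φ, sin φ) = (-3.9304, 5.5356)
cos θ_2 = (46.0908−9²−4²)/(2·9·4) = -0.7071; θ_2 = -134.9972° (elbow-down)
β = atan2(5.5356,-3.9304) = 125.3759°; ψ = atan2(-2.8286,6.1717) = -24.6225°
θ_1 = β − ψ = 149.9985°
θ_3 = φ − θ_1 − θ_2 = 29.9987° (wrapped to (-180°,180°])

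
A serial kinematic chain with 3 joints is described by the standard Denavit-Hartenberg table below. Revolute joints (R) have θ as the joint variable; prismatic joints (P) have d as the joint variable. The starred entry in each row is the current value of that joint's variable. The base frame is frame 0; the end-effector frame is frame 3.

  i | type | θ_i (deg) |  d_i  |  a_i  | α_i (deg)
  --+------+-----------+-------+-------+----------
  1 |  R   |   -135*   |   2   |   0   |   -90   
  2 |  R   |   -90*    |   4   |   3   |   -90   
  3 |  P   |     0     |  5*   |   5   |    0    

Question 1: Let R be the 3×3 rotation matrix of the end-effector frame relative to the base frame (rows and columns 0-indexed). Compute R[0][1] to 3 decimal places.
End-effector y-axis (col 1 of R) = (-0.7071,0.7071,-0.0000)
R[0][1] = -0.7071

-0.707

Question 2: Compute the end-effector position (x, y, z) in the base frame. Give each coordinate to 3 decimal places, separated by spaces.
-0.707 -6.364 10.000

after link 1: o_1 = (0.0000, 0.0000, 2.0000)
after link 2: o_2 = (2.8284, -2.8284, 5.0000)
after link 3: o_3 = (-0.7071, -6.3640, 10.0000)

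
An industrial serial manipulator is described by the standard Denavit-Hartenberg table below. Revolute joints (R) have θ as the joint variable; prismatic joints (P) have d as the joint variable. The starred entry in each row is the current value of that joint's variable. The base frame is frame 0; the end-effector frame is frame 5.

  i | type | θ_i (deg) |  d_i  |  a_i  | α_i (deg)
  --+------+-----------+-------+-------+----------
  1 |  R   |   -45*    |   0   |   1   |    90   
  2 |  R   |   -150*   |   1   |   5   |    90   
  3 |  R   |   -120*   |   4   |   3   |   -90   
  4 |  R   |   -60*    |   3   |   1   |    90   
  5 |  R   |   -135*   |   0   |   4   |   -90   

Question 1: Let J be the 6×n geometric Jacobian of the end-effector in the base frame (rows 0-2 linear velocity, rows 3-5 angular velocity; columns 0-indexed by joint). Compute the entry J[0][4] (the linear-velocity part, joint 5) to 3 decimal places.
axis z_4 = (-0.9723,-0.0884,0.2165); lever o_n−o_4 = (0.0670,-3.7990,-1.2501)
cross product → J_v[:, 4] = (0.9330,-1.2010,3.6996)
J_ω[:, 4] = z_4
entry J[0][4] = 0.9330

0.933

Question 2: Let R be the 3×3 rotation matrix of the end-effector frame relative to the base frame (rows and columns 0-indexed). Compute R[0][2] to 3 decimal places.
0.233

End-effector z-axis (col 2 of R) = (0.2333,-0.3002,0.9249)
R[0][2] = 0.2333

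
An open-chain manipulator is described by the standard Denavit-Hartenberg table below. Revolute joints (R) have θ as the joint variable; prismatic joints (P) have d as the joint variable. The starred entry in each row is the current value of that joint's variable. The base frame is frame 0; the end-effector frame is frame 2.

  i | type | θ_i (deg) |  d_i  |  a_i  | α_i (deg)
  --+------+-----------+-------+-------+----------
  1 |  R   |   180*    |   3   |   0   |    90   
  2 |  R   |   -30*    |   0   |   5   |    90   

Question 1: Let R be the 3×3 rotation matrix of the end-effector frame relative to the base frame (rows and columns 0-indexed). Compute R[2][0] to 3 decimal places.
End-effector x-axis (col 0 of R) = (-0.8660,0.0000,-0.5000)
R[2][0] = -0.5000

-0.500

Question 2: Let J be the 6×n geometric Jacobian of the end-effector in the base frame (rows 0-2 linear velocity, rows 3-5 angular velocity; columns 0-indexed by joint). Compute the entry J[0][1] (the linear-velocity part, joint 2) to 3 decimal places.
-2.500

axis z_1 = (0.0000,1.0000,0.0000); lever o_n−o_1 = (-4.3301,0.0000,-2.5000)
cross product → J_v[:, 1] = (-2.5000,0.0000,4.3301)
J_ω[:, 1] = z_1
entry J[0][1] = -2.5000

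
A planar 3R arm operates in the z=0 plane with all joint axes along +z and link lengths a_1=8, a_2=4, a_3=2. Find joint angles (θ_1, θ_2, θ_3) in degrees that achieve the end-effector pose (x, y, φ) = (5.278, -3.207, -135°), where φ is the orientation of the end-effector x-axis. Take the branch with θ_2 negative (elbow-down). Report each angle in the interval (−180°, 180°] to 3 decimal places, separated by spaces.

15.003 -120.000 -30.003

wrist centre = target − a_3·(cos φ, sin φ) = (6.6922, -1.7928)
cos θ_2 = (47.9998−8²−4²)/(2·8·4) = -0.5000; θ_2 = -120.0002° (elbow-down)
β = atan2(-1.7928,6.6922) = -14.9969°; ψ = atan2(-3.4641,6.0000) = -30.0000°
θ_1 = β − ψ = 15.0031°
θ_3 = φ − θ_1 − θ_2 = -30.0029° (wrapped to (-180°,180°])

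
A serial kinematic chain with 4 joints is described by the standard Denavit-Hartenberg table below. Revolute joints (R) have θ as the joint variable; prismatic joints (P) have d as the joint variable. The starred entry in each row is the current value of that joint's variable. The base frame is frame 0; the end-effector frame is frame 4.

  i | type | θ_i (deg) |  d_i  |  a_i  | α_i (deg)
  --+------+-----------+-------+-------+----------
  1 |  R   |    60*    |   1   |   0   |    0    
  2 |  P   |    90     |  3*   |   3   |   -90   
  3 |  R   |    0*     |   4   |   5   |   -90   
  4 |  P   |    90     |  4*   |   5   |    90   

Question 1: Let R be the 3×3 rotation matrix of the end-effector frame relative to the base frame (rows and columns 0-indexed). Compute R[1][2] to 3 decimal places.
End-effector z-axis (col 2 of R) = (-0.8660,0.5000,-0.0000)
R[1][2] = 0.5000

0.500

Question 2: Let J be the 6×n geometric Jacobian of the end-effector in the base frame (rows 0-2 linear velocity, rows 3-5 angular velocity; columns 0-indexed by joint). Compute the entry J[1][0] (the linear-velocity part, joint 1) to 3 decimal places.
-6.428

axis z_0 = ẑ; lever o_n−o_0 = (-6.4282,4.8660,-0.0000)
cross product → J_v[:, 0] = (-4.8660,-6.4282,0.0000)
J_ω[:, 0] = z_0
entry J[1][0] = -6.4282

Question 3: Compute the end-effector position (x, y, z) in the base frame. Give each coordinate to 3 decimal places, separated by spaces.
after link 1: o_1 = (0.0000, 0.0000, 1.0000)
after link 2: o_2 = (-2.5981, 1.5000, 4.0000)
after link 3: o_3 = (-8.9282, 0.5359, 4.0000)
after link 4: o_4 = (-6.4282, 4.8660, -0.0000)

-6.428 4.866 -0.000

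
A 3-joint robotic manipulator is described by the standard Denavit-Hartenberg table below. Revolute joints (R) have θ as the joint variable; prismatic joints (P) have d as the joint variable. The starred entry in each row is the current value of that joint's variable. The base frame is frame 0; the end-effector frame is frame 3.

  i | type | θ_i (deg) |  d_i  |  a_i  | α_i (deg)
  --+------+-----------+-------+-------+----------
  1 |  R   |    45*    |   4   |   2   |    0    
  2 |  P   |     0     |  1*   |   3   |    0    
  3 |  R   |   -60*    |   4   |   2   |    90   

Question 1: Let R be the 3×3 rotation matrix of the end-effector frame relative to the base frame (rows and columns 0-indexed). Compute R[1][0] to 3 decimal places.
-0.259

End-effector x-axis (col 0 of R) = (0.9659,-0.2588,0.0000)
R[1][0] = -0.2588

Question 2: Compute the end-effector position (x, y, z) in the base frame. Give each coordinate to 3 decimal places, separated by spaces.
5.467 3.018 9.000

after link 1: o_1 = (1.4142, 1.4142, 4.0000)
after link 2: o_2 = (3.5355, 3.5355, 5.0000)
after link 3: o_3 = (5.4674, 3.0179, 9.0000)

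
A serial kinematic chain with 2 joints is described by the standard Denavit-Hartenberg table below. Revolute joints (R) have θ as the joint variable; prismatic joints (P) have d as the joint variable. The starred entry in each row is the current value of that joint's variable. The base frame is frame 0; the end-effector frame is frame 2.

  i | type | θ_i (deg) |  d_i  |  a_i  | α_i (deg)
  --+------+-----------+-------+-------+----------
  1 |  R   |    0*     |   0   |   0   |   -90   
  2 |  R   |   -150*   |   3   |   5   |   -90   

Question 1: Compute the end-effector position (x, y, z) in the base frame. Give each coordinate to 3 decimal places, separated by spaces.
after link 1: o_1 = (0.0000, 0.0000, 0.0000)
after link 2: o_2 = (-4.3301, 3.0000, 2.5000)

-4.330 3.000 2.500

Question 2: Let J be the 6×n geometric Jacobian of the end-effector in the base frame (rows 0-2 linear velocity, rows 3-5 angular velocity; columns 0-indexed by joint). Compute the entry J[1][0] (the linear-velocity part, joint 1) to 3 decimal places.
axis z_0 = ẑ; lever o_n−o_0 = (-4.3301,3.0000,2.5000)
cross product → J_v[:, 0] = (-3.0000,-4.3301,0.0000)
J_ω[:, 0] = z_0
entry J[1][0] = -4.3301

-4.330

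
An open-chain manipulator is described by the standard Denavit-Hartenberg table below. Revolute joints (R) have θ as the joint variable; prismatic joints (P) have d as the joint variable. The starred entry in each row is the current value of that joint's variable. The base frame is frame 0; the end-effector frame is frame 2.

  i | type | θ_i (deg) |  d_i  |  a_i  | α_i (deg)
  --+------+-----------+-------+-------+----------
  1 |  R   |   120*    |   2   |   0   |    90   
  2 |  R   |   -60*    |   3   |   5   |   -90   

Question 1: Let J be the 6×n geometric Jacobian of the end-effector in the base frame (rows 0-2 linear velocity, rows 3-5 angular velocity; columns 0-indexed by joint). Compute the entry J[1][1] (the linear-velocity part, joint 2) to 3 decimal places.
3.750

axis z_1 = (0.8660,0.5000,0.0000); lever o_n−o_1 = (1.3481,3.6651,-4.3301)
cross product → J_v[:, 1] = (-2.1651,3.7500,2.5000)
J_ω[:, 1] = z_1
entry J[1][1] = 3.7500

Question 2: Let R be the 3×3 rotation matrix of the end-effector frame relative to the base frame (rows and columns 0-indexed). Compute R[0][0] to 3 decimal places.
-0.250

End-effector x-axis (col 0 of R) = (-0.2500,0.4330,-0.8660)
R[0][0] = -0.2500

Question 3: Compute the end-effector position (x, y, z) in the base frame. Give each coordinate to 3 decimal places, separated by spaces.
1.348 3.665 -2.330

after link 1: o_1 = (0.0000, 0.0000, 2.0000)
after link 2: o_2 = (1.3481, 3.6651, -2.3301)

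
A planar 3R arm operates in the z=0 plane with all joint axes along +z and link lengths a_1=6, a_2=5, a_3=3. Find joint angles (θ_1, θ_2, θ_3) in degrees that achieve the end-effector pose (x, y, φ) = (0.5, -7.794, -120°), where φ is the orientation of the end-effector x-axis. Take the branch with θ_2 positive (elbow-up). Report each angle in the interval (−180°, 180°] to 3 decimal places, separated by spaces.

wrist centre = target − a_3·(cos φ, sin φ) = (2.0000, -5.1959)
cos θ_2 = (30.9976−6²−5²)/(2·6·5) = -0.5000; θ_2 = 120.0026° (elbow-up)
β = atan2(-5.1959,2.0000) = -68.9474°; ψ = atan2(4.3300,3.4998) = 51.0526°
θ_1 = β − ψ = -120.0000°
θ_3 = φ − θ_1 − θ_2 = -120.0026° (wrapped to (-180°,180°])

-120.000 120.003 -120.003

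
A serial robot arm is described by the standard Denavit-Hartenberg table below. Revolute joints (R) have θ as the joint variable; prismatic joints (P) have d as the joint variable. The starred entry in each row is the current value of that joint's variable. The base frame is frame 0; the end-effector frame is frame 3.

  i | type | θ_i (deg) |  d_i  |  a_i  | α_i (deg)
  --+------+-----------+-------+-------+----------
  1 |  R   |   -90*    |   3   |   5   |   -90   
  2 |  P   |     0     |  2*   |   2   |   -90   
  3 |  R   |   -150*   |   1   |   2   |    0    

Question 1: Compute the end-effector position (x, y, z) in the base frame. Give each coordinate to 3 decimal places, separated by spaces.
3.000 -5.268 2.000

after link 1: o_1 = (0.0000, -5.0000, 3.0000)
after link 2: o_2 = (2.0000, -7.0000, 3.0000)
after link 3: o_3 = (3.0000, -5.2679, 2.0000)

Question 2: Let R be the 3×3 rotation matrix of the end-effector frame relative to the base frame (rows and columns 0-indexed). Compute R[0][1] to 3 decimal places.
0.866

End-effector y-axis (col 1 of R) = (0.8660,-0.5000,0.0000)
R[0][1] = 0.8660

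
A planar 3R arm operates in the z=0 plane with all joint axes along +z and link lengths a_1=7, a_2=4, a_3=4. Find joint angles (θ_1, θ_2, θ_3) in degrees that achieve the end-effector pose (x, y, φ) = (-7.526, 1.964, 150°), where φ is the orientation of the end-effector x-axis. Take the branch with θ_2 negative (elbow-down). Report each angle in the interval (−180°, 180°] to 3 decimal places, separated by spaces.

-150.001 -150.005 90.005

wrist centre = target − a_3·(cos φ, sin φ) = (-4.0619, -0.0360)
cos θ_2 = (16.5003−7²−4²)/(2·7·4) = -0.8661; θ_2 = -150.0046° (elbow-down)
β = atan2(-0.0360,-4.0619) = -179.4922°; ψ = atan2(-1.9997,3.5357) = -29.4914°
θ_1 = β − ψ = -150.0008°
θ_3 = φ − θ_1 − θ_2 = 90.0055° (wrapped to (-180°,180°])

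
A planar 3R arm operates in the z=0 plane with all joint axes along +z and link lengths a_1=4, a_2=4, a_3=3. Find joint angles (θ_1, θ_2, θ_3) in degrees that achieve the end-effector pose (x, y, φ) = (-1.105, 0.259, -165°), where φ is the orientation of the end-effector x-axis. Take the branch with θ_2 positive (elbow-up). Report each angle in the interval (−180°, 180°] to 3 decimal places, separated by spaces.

-44.992 150.003 89.989

wrist centre = target − a_3·(cos φ, sin φ) = (1.7928, 1.0355)
cos θ_2 = (4.2862−4²−4²)/(2·4·4) = -0.8661; θ_2 = 150.0035° (elbow-up)
β = atan2(1.0355,1.7928) = 30.0095°; ψ = atan2(1.9998,0.5358) = 75.0017°
θ_1 = β − ψ = -44.9922°
θ_3 = φ − θ_1 − θ_2 = 89.9888° (wrapped to (-180°,180°])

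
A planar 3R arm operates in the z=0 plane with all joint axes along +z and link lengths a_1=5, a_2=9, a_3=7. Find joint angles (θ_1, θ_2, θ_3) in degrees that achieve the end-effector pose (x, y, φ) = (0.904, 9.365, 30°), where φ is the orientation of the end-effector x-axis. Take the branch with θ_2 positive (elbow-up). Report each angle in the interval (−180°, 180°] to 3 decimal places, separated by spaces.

45.005 119.996 -135.001

wrist centre = target − a_3·(cos φ, sin φ) = (-5.1582, 5.8650)
cos θ_2 = (61.0050−5²−9²)/(2·5·9) = -0.4999; θ_2 = 119.9963° (elbow-up)
β = atan2(5.8650,-5.1582) = 131.3311°; ψ = atan2(7.7945,0.5005) = 86.3260°
θ_1 = β − ψ = 45.0052°
θ_3 = φ − θ_1 − θ_2 = -135.0015° (wrapped to (-180°,180°])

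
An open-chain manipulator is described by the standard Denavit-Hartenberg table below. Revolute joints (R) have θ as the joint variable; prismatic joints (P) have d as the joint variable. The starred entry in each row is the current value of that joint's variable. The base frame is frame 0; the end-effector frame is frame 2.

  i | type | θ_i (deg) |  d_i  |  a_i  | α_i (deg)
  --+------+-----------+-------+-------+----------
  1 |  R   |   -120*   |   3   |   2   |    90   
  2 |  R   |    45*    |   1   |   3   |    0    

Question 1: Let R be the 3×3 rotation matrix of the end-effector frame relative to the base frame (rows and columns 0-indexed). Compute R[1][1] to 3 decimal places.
End-effector y-axis (col 1 of R) = (0.3536,0.6124,0.7071)
R[1][1] = 0.6124

0.612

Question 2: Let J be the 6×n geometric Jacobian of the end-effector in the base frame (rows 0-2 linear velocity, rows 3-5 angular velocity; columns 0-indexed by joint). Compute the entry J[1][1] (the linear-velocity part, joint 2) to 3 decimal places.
1.837

axis z_1 = (-0.8660,0.5000,0.0000); lever o_n−o_1 = (-1.9267,-1.3371,2.1213)
cross product → J_v[:, 1] = (1.0607,1.8371,2.1213)
J_ω[:, 1] = z_1
entry J[1][1] = 1.8371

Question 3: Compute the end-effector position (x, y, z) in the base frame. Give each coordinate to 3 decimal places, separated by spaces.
after link 1: o_1 = (-1.0000, -1.7321, 3.0000)
after link 2: o_2 = (-2.9267, -3.0692, 5.1213)

-2.927 -3.069 5.121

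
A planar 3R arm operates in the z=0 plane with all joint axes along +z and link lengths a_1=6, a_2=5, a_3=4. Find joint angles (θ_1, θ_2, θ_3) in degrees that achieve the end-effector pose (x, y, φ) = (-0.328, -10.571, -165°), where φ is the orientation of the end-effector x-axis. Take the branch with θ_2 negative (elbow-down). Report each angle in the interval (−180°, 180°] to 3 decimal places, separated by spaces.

-49.315 -44.993 -70.691

wrist centre = target − a_3·(cos φ, sin φ) = (3.5357, -9.5357)
cos θ_2 = (103.4312−6²−5²)/(2·6·5) = 0.7072; θ_2 = -44.9935° (elbow-down)
β = atan2(-9.5357,3.5357) = -69.6560°; ψ = atan2(-3.5351,9.5359) = -20.3406°
θ_1 = β − ψ = -49.3154°
θ_3 = φ − θ_1 − θ_2 = -70.6911° (wrapped to (-180°,180°])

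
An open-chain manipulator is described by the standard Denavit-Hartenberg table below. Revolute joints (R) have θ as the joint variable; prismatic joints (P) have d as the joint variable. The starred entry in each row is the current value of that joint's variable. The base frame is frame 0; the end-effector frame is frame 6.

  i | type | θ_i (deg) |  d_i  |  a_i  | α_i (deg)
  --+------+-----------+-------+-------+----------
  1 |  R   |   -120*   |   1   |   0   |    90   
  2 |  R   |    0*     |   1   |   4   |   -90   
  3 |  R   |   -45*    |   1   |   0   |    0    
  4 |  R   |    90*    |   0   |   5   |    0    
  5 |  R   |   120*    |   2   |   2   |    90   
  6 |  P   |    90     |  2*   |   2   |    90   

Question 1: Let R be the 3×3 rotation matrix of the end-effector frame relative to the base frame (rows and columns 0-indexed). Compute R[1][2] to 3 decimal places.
End-effector z-axis (col 2 of R) = (0.7071,0.7071,-0.0000)
R[1][2] = 0.7071

0.707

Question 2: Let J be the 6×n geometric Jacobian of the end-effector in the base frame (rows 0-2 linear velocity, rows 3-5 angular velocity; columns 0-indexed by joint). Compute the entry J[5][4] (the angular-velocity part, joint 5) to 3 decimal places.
axis z_4 = (0.0000,0.0000,1.0000); lever o_n−o_4 = (2.8284,0.0000,4.0000)
cross product → J_v[:, 4] = (0.0000,2.8284,0.0000)
J_ω[:, 4] = z_4
entry J[5][4] = 1.0000

1.000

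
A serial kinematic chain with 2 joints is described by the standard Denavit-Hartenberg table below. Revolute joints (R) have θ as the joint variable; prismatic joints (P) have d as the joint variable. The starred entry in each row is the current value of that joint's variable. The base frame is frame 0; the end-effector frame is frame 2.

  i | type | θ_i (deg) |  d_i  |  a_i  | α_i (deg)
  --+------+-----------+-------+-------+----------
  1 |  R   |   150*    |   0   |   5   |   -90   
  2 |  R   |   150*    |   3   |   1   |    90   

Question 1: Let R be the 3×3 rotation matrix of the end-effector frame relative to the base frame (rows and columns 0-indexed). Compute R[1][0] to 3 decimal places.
-0.433

End-effector x-axis (col 0 of R) = (0.7500,-0.4330,-0.5000)
R[1][0] = -0.4330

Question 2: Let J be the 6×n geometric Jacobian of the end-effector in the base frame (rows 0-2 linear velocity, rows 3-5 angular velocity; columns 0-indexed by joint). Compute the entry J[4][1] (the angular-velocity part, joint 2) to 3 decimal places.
-0.866

axis z_1 = (-0.5000,-0.8660,0.0000); lever o_n−o_1 = (-0.7500,-3.0311,-0.5000)
cross product → J_v[:, 1] = (0.4330,-0.2500,0.8660)
J_ω[:, 1] = z_1
entry J[4][1] = -0.8660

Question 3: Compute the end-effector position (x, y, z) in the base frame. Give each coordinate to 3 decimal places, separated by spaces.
-5.080 -0.531 -0.500

after link 1: o_1 = (-4.3301, 2.5000, 0.0000)
after link 2: o_2 = (-5.0801, -0.5311, -0.5000)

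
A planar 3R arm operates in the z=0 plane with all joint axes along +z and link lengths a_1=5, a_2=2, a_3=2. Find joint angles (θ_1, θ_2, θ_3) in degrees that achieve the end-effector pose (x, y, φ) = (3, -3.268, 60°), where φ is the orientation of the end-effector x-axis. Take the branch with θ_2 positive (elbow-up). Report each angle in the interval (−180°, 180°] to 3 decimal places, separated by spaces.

-90.000 89.999 60.001

wrist centre = target − a_3·(cos φ, sin φ) = (2.0000, -5.0001)
cos θ_2 = (29.0005−5²−2²)/(2·5·2) = 0.0000; θ_2 = 89.9985° (elbow-up)
β = atan2(-5.0001,2.0000) = -68.1988°; ψ = atan2(2.0000,5.0001) = 21.8012°
θ_1 = β − ψ = -90.0000°
θ_3 = φ − θ_1 − θ_2 = 60.0015° (wrapped to (-180°,180°])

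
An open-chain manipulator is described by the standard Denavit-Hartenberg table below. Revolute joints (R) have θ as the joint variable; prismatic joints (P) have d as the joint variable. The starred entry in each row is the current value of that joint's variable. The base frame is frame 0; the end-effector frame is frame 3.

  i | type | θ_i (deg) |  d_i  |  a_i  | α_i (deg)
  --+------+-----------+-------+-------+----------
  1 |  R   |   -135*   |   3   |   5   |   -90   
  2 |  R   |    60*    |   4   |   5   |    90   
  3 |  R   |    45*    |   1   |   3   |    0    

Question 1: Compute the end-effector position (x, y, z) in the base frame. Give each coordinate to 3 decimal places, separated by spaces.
-2.337 -10.994 -2.667

after link 1: o_1 = (-3.5355, -3.5355, 3.0000)
after link 2: o_2 = (-2.4749, -8.1317, -1.3301)
after link 3: o_3 = (-2.3372, -10.9941, -2.6672)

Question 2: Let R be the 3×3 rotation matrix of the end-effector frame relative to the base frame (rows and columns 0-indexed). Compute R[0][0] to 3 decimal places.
0.250

End-effector x-axis (col 0 of R) = (0.2500,-0.7500,-0.6124)
R[0][0] = 0.2500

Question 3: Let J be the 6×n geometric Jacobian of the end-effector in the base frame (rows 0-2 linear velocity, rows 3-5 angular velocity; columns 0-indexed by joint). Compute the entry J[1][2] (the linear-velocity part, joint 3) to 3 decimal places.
-0.750

axis z_2 = (-0.6124,-0.6124,0.5000); lever o_n−o_2 = (0.1376,-2.8624,-1.3371)
cross product → J_v[:, 2] = (2.2500,-0.7500,1.8371)
J_ω[:, 2] = z_2
entry J[1][2] = -0.7500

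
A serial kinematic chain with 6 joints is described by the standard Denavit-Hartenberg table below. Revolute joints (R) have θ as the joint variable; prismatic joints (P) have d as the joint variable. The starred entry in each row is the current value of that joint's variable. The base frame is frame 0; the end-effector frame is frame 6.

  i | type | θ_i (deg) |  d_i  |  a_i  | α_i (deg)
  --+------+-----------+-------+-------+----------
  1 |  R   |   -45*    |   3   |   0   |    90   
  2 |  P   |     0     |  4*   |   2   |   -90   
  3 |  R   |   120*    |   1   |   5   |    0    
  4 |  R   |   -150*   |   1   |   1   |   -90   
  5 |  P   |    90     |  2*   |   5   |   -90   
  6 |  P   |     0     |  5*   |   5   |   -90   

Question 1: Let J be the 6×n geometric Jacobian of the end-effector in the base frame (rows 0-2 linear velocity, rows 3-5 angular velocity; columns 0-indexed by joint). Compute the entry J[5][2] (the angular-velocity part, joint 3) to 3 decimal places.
1.000

axis z_2 = (0.0000,0.0000,1.0000); lever o_n−o_2 = (2.1907,9.2110,-8.0000)
cross product → J_v[:, 2] = (-9.2110,2.1907,0.0000)
J_ω[:, 2] = z_2
entry J[5][2] = 1.0000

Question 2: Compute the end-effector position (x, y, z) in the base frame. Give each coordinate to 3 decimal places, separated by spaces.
0.776 4.968 -5.000

after link 1: o_1 = (0.0000, 0.0000, 3.0000)
after link 2: o_2 = (-1.4142, -4.2426, 3.0000)
after link 3: o_3 = (-0.1201, 0.5870, 4.0000)
after link 4: o_4 = (0.1387, -0.3789, 5.0000)
after link 5: o_5 = (2.0706, 0.1387, 0.0000)
after link 6: o_6 = (0.7765, 4.9683, -5.0000)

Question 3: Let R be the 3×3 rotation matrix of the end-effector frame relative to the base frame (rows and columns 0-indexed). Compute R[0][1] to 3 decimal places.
End-effector y-axis (col 1 of R) = (0.2588,-0.9659,0.0000)
R[0][1] = 0.2588

0.259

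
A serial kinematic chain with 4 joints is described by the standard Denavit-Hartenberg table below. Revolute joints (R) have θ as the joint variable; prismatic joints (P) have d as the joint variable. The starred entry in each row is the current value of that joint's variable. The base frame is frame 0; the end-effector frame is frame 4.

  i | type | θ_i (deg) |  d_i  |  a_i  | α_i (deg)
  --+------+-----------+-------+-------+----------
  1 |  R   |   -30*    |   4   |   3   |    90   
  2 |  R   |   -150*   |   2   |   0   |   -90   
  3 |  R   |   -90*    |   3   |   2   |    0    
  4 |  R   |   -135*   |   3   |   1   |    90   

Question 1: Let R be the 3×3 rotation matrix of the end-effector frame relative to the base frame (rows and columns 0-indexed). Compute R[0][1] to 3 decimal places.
End-effector y-axis (col 1 of R) = (0.4330,-0.2500,-0.8660)
R[0][1] = 0.4330

0.433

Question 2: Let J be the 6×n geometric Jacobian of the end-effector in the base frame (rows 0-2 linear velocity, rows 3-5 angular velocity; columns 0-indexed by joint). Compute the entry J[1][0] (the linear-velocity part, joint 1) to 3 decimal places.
4.080

axis z_0 = ẑ; lever o_n−o_0 = (4.0800,-6.1579,-0.8426)
cross product → J_v[:, 0] = (6.1579,4.0800,-0.0000)
J_ω[:, 0] = z_0
entry J[1][0] = 4.0800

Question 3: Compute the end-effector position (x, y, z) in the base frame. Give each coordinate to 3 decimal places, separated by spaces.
after link 1: o_1 = (2.5981, -1.5000, 4.0000)
after link 2: o_2 = (1.5981, -3.2321, 4.0000)
after link 3: o_3 = (1.8971, -5.7141, 1.4019)
after link 4: o_4 = (4.0800, -6.1579, -0.8426)

4.080 -6.158 -0.843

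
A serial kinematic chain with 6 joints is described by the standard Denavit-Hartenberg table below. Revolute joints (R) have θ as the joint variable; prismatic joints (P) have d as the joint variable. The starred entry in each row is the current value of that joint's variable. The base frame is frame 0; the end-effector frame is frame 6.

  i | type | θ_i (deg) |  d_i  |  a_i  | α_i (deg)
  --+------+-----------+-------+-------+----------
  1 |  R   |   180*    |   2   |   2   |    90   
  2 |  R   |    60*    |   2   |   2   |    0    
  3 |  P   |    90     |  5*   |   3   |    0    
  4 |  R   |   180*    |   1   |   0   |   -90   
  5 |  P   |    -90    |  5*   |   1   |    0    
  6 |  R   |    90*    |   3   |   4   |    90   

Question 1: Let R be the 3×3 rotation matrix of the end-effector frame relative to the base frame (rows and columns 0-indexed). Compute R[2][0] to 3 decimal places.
End-effector x-axis (col 0 of R) = (-0.8660,0.0000,-0.5000)
R[2][0] = -0.5000

-0.500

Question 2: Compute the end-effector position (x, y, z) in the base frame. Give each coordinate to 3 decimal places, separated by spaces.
-7.866 9.000 10.160

after link 1: o_1 = (-2.0000, 0.0000, 2.0000)
after link 2: o_2 = (-3.0000, 2.0000, 3.7321)
after link 3: o_3 = (-0.4019, 7.0000, 5.2321)
after link 4: o_4 = (-0.4019, 8.0000, 5.2321)
after link 5: o_5 = (-2.9019, 9.0000, 9.5622)
after link 6: o_6 = (-7.8660, 9.0000, 10.1603)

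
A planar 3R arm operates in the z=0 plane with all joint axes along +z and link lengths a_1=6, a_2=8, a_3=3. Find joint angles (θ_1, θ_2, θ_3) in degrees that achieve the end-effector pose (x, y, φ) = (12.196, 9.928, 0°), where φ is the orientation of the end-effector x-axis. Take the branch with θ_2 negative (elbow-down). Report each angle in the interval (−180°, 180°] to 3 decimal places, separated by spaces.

wrist centre = target − a_3·(cos φ, sin φ) = (9.1960, 9.9280)
cos θ_2 = (183.1316−6²−8²)/(2·6·8) = 0.8660; θ_2 = -30.0082° (elbow-down)
β = atan2(9.9280,9.1960) = 47.1920°; ψ = atan2(-4.0010,12.9276) = -17.1968°
θ_1 = β − ψ = 64.3888°
θ_3 = φ − θ_1 − θ_2 = -34.3807° (wrapped to (-180°,180°])

64.389 -30.008 -34.381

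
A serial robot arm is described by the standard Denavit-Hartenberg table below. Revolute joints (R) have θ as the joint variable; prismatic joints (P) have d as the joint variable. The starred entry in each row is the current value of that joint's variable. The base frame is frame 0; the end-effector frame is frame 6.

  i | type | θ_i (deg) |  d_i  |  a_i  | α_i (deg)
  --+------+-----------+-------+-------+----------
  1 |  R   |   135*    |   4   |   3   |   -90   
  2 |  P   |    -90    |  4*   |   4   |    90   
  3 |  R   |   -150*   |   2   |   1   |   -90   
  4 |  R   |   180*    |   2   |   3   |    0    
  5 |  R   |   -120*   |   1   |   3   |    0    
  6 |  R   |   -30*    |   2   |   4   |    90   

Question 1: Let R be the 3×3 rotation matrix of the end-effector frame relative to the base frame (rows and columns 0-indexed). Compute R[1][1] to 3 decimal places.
0.612

End-effector y-axis (col 1 of R) = (0.6124,0.6124,0.5000)
R[1][1] = 0.6124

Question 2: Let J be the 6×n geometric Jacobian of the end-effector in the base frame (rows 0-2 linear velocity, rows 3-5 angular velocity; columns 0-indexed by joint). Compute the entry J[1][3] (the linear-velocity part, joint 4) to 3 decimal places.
axis z_3 = (0.6124,0.6124,0.5000); lever o_n−o_3 = (0.5049,7.0076,0.7990)
cross product → J_v[:, 3] = (-3.0145,-0.2368,3.9821)
J_ω[:, 3] = z_3
entry J[1][3] = -0.2368

-0.237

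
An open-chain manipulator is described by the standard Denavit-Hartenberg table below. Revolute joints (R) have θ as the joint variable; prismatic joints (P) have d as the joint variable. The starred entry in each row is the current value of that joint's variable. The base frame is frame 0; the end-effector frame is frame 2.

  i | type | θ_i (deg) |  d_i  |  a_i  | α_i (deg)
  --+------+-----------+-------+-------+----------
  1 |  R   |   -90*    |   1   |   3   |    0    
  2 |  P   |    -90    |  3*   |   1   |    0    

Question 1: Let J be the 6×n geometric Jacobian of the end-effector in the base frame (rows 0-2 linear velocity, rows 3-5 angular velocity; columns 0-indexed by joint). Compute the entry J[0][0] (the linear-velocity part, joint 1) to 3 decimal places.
axis z_0 = ẑ; lever o_n−o_0 = (-1.0000,-3.0000,4.0000)
cross product → J_v[:, 0] = (3.0000,-1.0000,0.0000)
J_ω[:, 0] = z_0
entry J[0][0] = 3.0000

3.000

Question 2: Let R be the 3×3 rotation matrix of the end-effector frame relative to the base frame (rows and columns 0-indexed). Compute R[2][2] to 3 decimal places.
1.000

End-effector z-axis (col 2 of R) = (0.0000,0.0000,1.0000)
R[2][2] = 1.0000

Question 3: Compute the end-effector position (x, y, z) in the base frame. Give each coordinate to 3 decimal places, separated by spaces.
after link 1: o_1 = (0.0000, -3.0000, 1.0000)
after link 2: o_2 = (-1.0000, -3.0000, 4.0000)

-1.000 -3.000 4.000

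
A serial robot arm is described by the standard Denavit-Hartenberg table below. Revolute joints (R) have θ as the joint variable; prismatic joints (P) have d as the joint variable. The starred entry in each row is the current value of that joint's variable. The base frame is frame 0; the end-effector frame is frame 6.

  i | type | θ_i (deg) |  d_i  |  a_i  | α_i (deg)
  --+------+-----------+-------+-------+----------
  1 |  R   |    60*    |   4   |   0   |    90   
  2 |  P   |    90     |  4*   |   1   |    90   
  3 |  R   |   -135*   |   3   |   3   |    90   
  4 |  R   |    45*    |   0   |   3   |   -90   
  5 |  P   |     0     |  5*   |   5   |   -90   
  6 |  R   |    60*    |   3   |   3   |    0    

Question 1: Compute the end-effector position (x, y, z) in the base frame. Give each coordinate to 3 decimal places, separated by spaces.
after link 1: o_1 = (0.0000, 0.0000, 4.0000)
after link 2: o_2 = (3.4641, -2.0000, 5.0000)
after link 3: o_3 = (3.1270, 1.6587, 2.8787)
after link 4: o_4 = (2.8886, 4.2459, 1.3787)
after link 5: o_5 = (6.4241, 10.3696, 1.3787)
after link 6: o_6 = (2.4243, 11.7823, 1.4510)

2.424 11.782 1.451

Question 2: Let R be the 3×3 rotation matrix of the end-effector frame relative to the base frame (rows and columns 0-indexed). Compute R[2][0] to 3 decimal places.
End-effector x-axis (col 0 of R) = (-0.7209,0.1174,-0.6830)
R[2][0] = -0.6830

-0.683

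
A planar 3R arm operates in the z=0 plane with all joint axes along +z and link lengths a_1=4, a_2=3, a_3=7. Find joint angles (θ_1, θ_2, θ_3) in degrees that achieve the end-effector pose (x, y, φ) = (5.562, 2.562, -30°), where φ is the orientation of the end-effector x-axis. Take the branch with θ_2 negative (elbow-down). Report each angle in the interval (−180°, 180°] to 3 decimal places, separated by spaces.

wrist centre = target − a_3·(cos φ, sin φ) = (-0.5002, 6.0620)
cos θ_2 = (36.9980−4²−3²)/(2·4·3) = 0.4999; θ_2 = -60.0055° (elbow-down)
β = atan2(6.0620,-0.5002) = 94.7168°; ψ = atan2(-2.5982,5.4998) = -25.2872°
θ_1 = β − ψ = 120.0040°
θ_3 = φ − θ_1 − θ_2 = -89.9986° (wrapped to (-180°,180°])

120.004 -60.005 -89.999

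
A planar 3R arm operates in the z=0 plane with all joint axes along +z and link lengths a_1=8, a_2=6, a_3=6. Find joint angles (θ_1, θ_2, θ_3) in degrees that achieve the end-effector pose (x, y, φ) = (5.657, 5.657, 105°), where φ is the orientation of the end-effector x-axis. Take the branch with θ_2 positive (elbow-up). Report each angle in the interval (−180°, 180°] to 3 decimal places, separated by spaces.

-47.203 119.999 32.204

wrist centre = target − a_3·(cos φ, sin φ) = (7.2099, -0.1386)
cos θ_2 = (52.0021−8²−6²)/(2·8·6) = -0.5000; θ_2 = 119.9986° (elbow-up)
β = atan2(-0.1386,7.2099) = -1.1009°; ψ = atan2(5.1962,5.0001) = 46.1018°
θ_1 = β − ψ = -47.2027°
θ_3 = φ − θ_1 − θ_2 = 32.2041° (wrapped to (-180°,180°])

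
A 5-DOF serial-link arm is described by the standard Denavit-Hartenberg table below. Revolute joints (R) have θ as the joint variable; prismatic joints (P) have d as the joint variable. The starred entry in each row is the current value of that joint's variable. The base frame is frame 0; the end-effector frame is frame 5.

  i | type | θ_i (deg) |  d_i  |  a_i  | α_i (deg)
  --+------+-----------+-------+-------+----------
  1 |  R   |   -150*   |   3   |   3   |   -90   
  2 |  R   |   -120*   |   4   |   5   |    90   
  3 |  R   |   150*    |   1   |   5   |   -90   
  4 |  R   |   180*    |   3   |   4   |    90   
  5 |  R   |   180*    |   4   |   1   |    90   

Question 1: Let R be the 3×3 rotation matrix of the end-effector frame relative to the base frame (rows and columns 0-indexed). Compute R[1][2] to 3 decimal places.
0.625

End-effector z-axis (col 2 of R) = (-0.6495,0.6250,-0.4330)
R[1][2] = 0.6250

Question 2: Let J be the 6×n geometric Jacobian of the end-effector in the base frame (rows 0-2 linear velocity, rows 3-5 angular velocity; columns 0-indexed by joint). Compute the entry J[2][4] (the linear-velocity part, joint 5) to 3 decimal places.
0.433

axis z_4 = (-0.7500,-0.4330,0.5000); lever o_n−o_4 = (-3.1250,-2.3816,1.2500)
cross product → J_v[:, 4] = (0.6495,-0.6250,0.4330)
J_ω[:, 4] = z_4
entry J[2][4] = 0.4330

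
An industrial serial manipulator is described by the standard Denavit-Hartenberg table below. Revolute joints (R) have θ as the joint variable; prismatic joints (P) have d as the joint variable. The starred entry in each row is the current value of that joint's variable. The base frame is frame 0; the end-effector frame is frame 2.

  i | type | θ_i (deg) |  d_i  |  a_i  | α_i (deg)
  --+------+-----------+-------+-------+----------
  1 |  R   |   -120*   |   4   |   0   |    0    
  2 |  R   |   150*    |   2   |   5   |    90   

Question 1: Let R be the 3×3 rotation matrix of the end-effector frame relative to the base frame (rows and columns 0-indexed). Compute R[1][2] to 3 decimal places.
-0.866

End-effector z-axis (col 2 of R) = (0.5000,-0.8660,0.0000)
R[1][2] = -0.8660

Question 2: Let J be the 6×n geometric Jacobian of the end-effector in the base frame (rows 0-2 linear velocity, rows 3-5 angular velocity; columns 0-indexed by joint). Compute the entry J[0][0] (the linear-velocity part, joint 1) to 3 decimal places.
axis z_0 = ẑ; lever o_n−o_0 = (4.3301,2.5000,6.0000)
cross product → J_v[:, 0] = (-2.5000,4.3301,0.0000)
J_ω[:, 0] = z_0
entry J[0][0] = -2.5000

-2.500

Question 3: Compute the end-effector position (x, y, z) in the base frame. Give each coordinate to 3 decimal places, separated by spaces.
after link 1: o_1 = (0.0000, 0.0000, 4.0000)
after link 2: o_2 = (4.3301, 2.5000, 6.0000)

4.330 2.500 6.000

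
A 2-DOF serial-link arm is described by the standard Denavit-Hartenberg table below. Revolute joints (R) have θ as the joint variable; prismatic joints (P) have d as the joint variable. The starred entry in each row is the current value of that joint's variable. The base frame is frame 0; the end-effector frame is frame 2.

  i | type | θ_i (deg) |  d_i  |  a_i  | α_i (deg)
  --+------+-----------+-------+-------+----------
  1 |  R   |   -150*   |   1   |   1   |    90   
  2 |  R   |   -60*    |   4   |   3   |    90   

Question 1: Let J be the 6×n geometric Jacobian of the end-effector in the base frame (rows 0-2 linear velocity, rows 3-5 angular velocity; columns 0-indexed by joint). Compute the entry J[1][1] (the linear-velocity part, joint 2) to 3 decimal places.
axis z_1 = (-0.5000,0.8660,0.0000); lever o_n−o_1 = (-3.2990,2.7141,-2.5981)
cross product → J_v[:, 1] = (-2.2500,-1.2990,1.5000)
J_ω[:, 1] = z_1
entry J[1][1] = -1.2990

-1.299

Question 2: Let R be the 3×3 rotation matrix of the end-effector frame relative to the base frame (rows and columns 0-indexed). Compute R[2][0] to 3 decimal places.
-0.866

End-effector x-axis (col 0 of R) = (-0.4330,-0.2500,-0.8660)
R[2][0] = -0.8660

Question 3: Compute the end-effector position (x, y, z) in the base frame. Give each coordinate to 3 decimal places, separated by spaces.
after link 1: o_1 = (-0.8660, -0.5000, 1.0000)
after link 2: o_2 = (-4.1651, 2.2141, -1.5981)

-4.165 2.214 -1.598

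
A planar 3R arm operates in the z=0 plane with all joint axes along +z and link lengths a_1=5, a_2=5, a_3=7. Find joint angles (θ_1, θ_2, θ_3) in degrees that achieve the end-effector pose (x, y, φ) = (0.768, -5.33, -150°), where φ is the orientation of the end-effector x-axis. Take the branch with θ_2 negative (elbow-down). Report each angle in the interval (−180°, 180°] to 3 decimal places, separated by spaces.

wrist centre = target − a_3·(cos φ, sin φ) = (6.8302, -1.8300)
cos θ_2 = (50.0002−5²−5²)/(2·5·5) = 0.0000; θ_2 = -89.9997° (elbow-down)
β = atan2(-1.8300,6.8302) = -14.9989°; ψ = atan2(-5.0000,5.0000) = -44.9999°
θ_1 = β − ψ = 30.0010°
θ_3 = φ − θ_1 − θ_2 = -90.0012° (wrapped to (-180°,180°])

30.001 -90.000 -90.001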